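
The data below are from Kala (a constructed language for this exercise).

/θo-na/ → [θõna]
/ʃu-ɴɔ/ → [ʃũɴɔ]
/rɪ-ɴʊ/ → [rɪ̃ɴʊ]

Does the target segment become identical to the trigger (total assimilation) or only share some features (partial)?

The vowel /o/ surfaces as nasalised [õ] next to the following nasal /n/ — it has acquired the [+nasal] feature of its neighbour.
The other forms show the same pattern: /u/ → [ũ] before /ɴ/; /ɪ/ → [ɪ̃] before /ɴ/ — each time a vowel is nasalised next to a following nasal.

partial assimilation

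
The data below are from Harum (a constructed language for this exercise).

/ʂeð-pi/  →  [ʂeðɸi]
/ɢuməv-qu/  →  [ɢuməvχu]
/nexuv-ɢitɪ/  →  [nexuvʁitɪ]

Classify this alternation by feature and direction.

The segment that alternates is /p/, which surfaces as [ɸ] when adjacent to /ð/.
/p/ is a stop while /ð/ is a fricative; the output [ɸ] is a fricative, matching the trigger — so the feature that spreads is manner.
Place and voice are unchanged, so the assimilation is partial, not total.
Checking the remaining alternations: /q/ → [χ] after /v/ (stop → fricative, matching a fricative); /ɢ/ → [ʁ] after /v/ (stop → fricative, matching a fricative) — only manner changes, and always toward the preceding segment.
The trigger is the preceding segment, so the direction is progressive (perseverative).

progressive manner assimilation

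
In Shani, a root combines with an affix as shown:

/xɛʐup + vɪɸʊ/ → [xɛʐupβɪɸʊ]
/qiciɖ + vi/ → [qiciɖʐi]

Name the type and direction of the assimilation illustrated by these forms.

progressive place assimilation

Comparing underlying and surface forms, /v/ → [β] is the alternation; the neighbouring /p/ is constant.
The change labiodental → bilabial matches the place of the preceding /p/, identifying this as place assimilation.
Manner and voice are unchanged, so the assimilation is partial, not total.
Checking the remaining alternation: /v/ → [ʐ] after /ɖ/ (labiodental → retroflex, matching retroflex) — only place changes, and always toward the preceding segment.
The trigger is the preceding segment, so the direction is progressive (perseverative).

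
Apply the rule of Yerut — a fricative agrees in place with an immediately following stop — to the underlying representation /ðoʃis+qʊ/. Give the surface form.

The rule targets /s/ (voiceless alveolar fricative), which sits before the trigger /q/ (uvular).
Changing only its place to uvular gives [χ] — the voiceless uvular fricative.

[ðoʃiχqʊ]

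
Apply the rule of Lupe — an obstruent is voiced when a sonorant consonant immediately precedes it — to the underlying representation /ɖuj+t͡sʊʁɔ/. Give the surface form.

/t͡s/ is a voiceless alveolar affricate. The preceding trigger /j/ is voiced, so /t͡s/ must become voiced as well.
Changing only its voicing to voiced gives [d͡z] — the voiced alveolar affricate.

[ɖujd͡zʊʁɔ]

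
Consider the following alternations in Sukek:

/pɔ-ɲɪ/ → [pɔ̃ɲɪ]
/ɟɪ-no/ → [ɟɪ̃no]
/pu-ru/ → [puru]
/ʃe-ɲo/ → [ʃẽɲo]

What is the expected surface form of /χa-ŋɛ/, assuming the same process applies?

The data show regressive nasality assimilation (vowel nasalisation): /ɔ/ → [ɔ̃] before /ɲ/; /ɪ/ → [ɪ̃] before /n/; /e/ → [ẽ] before /ɲ/ — a vowel is nasalised by an immediately following nasal consonant.
No change occurs in [puru] because the vowel at the boundary is adjacent to an oral consonant, not a nasal (/u/ next to /r/).
/a/ sits next to the nasal /ŋ/ and is therefore nasalised to [ã].

[χãŋɛ]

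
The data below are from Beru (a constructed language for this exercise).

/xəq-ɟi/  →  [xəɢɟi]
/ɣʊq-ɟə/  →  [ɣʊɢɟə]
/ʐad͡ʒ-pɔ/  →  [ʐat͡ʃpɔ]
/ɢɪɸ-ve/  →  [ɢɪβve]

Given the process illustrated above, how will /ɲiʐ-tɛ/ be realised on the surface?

[ɲiʂtɛ]

The data show regressive voicing assimilation: /q/ → [ɢ] before /ɟ/; /d͡ʒ/ → [t͡ʃ] before /p/; /ɸ/ → [β] before /v/. In each pair only voicing changes, matching the following consonant, while place and manner stay constant.
/ʐ/ is a voiced retroflex fricative. The following trigger /t/ is voiceless, so /ʐ/ must become voiceless as well.
Changing only its voicing to voiceless gives [ʂ] — the voiceless retroflex fricative.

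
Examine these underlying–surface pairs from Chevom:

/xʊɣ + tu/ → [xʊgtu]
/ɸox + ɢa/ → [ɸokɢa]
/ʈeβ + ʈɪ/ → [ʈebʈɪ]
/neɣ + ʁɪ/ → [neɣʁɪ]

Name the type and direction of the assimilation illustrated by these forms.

regressive manner assimilation

Comparing underlying and surface forms, /ɣ/ → [g] is the alternation; the neighbouring /t/ is constant.
/ɣ/ is a fricative while /t/ is a stop; the output [g] is a stop, matching the trigger — so the feature that spreads is manner.
Place and voice are unchanged, so the assimilation is partial, not total.
Checking the remaining alternations: /x/ → [k] before /ɢ/ (fricative → stop, matching a stop); /β/ → [b] before /ʈ/ (fricative → stop, matching a stop) — only manner changes, and always toward the following segment.
No alternation appears in [neɣʁɪ]: there the adjacent consonants already agree in manner (/ɣ/ and /ʁ/ are both fricatives), so this form is consistent with the same rule.
Since the segment that changes precedes the conditioning segment, the assimilation is regressive.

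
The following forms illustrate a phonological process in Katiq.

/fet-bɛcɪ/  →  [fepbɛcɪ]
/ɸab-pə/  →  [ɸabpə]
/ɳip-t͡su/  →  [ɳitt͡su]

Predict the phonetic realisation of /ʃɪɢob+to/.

[ʃɪɢodto]

The data show regressive place assimilation: /t/ → [p] before /b/; /p/ → [t] before /t͡s/. In each pair only place changes, matching the following consonant, while manner and voice stay constant.
Nothing changes in [ɸabpə]: there the adjacent consonants already agree in place (/b/ and /p/ are both bilabial), so this form is consistent with the same rule.
/b/ is a voiced bilabial stop. The following trigger /t/ is alveolar, so /b/ must become alveolar as well.
The voiced alveolar stop is [d], so /b/ → [d].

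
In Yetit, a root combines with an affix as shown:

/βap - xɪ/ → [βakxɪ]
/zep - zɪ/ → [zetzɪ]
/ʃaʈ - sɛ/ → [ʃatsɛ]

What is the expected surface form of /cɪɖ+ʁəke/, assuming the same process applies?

[cɪɢʁəke]

The data show regressive place assimilation: /p/ → [k] before /x/; /p/ → [t] before /z/; /ʈ/ → [t] before /s/. In each pair only place changes, matching the following consonant, while manner and voice stay constant.
The rule targets /ɖ/ (voiced retroflex stop), which sits before the trigger /ʁ/ (uvular).
A voiced uvular stop is [ɢ], so the surface segment is [ɢ].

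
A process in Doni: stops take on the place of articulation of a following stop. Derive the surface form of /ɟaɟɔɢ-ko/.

The rule targets /ɢ/ (voiced uvular stop), which sits before the trigger /k/ (velar).
A voiced velar stop is [g], so the surface segment is [g].

[ɟaɟɔgko]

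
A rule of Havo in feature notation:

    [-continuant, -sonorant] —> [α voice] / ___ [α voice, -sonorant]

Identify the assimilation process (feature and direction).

The rule copies [voice] from the environment onto the target, so the assimilating feature is voicing.
The conditioning segment sits to the right of the focus bar, meaning the trigger follows the segment that changes — regressive assimilation.

regressive voicing assimilation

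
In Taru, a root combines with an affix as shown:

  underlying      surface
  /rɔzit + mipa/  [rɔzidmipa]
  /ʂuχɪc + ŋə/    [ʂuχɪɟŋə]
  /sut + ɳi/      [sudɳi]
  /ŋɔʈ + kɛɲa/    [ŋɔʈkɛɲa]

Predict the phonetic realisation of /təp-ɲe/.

The data show regressive voicing assimilation: /t/ → [d] before /m/; /c/ → [ɟ] before /ŋ/; /t/ → [d] before /ɳ/. In each pair only voicing changes, matching the following consonant, while place and manner stay constant.
No alternation appears in [ŋɔʈkɛɲa]: there the adjacent consonants already agree in voicing (/ʈ/ and /k/ are both voiceless), so this form is consistent with the same rule.
/p/ is a voiceless bilabial stop. The following trigger /ɲ/ is voiced, so /p/ must become voiced as well.
Changing only its voicing to voiced gives [b] — the voiced bilabial stop.

[təbɲe]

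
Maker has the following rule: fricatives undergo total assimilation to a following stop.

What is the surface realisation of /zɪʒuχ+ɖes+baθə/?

[zɪʒuɖɖebbaθə]

/χ/ is the segment targeted by the rule; it sits immediately before /ɖ/, so it assimilates completely and surfaces as [ɖ].
The same rule applies at the second boundary: /s/ → [b] next to /b/.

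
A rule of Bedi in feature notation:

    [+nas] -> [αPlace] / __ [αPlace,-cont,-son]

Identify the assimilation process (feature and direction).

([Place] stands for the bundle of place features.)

The rule copies the place features (abbreviated [Place]) from the environment onto the target, so the assimilating feature is place.
Since the environment is written after the underscore, the trigger follows the target; the direction is regressive.

regressive place assimilation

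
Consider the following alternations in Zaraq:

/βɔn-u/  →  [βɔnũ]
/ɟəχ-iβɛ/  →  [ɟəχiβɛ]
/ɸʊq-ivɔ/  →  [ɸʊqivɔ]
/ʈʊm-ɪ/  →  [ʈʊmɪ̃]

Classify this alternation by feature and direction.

The vowel /u/ surfaces as nasalised [ũ] next to the preceding nasal /n/ — it has acquired the [+nasal] feature of its neighbour.
Likewise in the remaining data: /ɪ/ → [ɪ̃] after /m/ — each time a vowel is nasalised next to a preceding nasal.
No change occurs in [ɟəχiβɛ], [ɸʊqivɔ] because the vowel at the boundary is adjacent to an oral consonant, not a nasal (/i/ next to /χ/; /i/ next to /q/).
Because the conditioning nasal is to the left of the vowel that changes, the process is progressive (perseverative).

progressive nasality assimilation (vowel nasalisation)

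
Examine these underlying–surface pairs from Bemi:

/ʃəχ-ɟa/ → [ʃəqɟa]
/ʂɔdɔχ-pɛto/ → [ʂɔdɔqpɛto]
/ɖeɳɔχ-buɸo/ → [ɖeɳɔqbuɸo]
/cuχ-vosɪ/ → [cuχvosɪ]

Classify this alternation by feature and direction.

regressive manner assimilation

The segment that alternates is /χ/, which surfaces as [q] when adjacent to /ɟ/.
/χ/ is a fricative while /ɟ/ is a stop; the output [q] is a stop, matching the trigger — so the feature that spreads is manner.
Place and voice are unchanged, so the assimilation is partial, not total.
The other alternating forms pattern the same way: /χ/ → [q] before /p/ (fricative → stop, matching a stop); /χ/ → [q] before /b/ (fricative → stop, matching a stop) — only manner changes, and always toward the following segment.
Nothing changes in [cuχvosɪ]: there the adjacent consonants already agree in manner (/χ/ and /v/ are both fricatives), so this form is consistent with the same rule.
The trigger is the following segment, so the direction is regressive (anticipatory).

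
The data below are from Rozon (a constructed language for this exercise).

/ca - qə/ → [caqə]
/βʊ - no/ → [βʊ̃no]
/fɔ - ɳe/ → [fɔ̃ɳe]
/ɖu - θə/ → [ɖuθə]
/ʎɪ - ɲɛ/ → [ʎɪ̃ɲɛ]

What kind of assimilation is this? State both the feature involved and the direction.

The vowel /ʊ/ surfaces as nasalised [ʊ̃] next to the following nasal /n/ — it has acquired the [+nasal] feature of its neighbour.
The other forms show the same pattern: /ɔ/ → [ɔ̃] before /ɳ/; /ɪ/ → [ɪ̃] before /ɲ/ — each time a vowel is nasalised next to a following nasal.
No change occurs in [caqə], [ɖuθə] because the vowel at the boundary is adjacent to an oral consonant, not a nasal (/a/ next to /q/; /u/ next to /θ/).
Because the conditioning nasal is to the right of the vowel that changes, the process is regressive (anticipatory).

regressive nasality assimilation (vowel nasalisation)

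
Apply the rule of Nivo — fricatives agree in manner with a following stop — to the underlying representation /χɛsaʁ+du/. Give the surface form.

The rule targets /ʁ/ (voiced uvular fricative), which sits before the trigger /d/ (stop).
Changing only its manner to stop gives [ɢ] — the voiced uvular stop.

[χɛsaɢdu]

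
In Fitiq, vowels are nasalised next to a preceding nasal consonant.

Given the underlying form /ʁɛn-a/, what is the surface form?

/a/ sits next to the nasal /n/ and is therefore nasalised to [ã].

[ʁɛnã]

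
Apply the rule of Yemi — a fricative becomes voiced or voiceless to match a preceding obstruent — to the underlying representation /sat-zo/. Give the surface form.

The rule targets /z/ (voiced alveolar fricative), which sits after the trigger /t/ (voiceless).
The voiceless alveolar fricative is [s], so /z/ → [s].

[satso]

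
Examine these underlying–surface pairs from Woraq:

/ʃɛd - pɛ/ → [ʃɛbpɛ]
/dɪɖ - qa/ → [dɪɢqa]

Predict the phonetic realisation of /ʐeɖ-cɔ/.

The data show regressive place assimilation: /d/ → [b] before /p/; /ɖ/ → [ɢ] before /q/. In each pair only place changes, matching the following consonant, while manner and voice stay constant.
/ɖ/ is a voiced retroflex stop. The following trigger /c/ is palatal, so /ɖ/ must become palatal as well.
A voiced palatal stop is [ɟ], so the surface segment is [ɟ].

[ʐeɟcɔ]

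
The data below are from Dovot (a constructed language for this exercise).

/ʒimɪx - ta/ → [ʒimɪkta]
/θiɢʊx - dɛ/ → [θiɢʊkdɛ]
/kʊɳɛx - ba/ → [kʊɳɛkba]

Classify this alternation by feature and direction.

Underlying /x/ is realised as [k] next to /t/; /t/ itself does not change.
The change fricative → stop matches the manner of the following /t/, identifying this as manner assimilation.
Place and voice are unchanged, so the assimilation is partial, not total.
The same holds elsewhere in the data: /x/ → [k] before /d/ (fricative → stop, matching a stop); /x/ → [k] before /b/ (fricative → stop, matching a stop) — only manner changes, and always toward the following segment.
The trigger is the following segment, so the direction is regressive (anticipatory).

regressive manner assimilation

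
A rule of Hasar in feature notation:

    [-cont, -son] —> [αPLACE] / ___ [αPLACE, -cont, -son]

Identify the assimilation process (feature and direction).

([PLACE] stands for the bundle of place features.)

regressive place assimilation

The shared variable α links the value of the place features (abbreviated [PLACE]) on the target to the same value on the neighbouring segment, so place is the feature that assimilates.
The conditioning segment sits to the right of the focus bar, meaning the trigger follows the segment that changes — regressive assimilation.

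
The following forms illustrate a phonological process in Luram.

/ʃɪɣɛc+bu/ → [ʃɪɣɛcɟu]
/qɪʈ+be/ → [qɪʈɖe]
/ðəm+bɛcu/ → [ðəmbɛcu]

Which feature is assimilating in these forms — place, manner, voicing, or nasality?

place

Comparing underlying and surface forms, /b/ → [ɟ] is the alternation; the neighbouring /c/ is constant.
The change bilabial → palatal matches the place of the preceding /c/, identifying this as place assimilation.
Checking the remaining alternation: /b/ → [ɖ] after /ʈ/ (bilabial → retroflex, matching retroflex) — only place changes, and always toward the preceding segment.
Nothing changes in [ðəmbɛcu]: there the adjacent consonants already agree in place (/b/ and /m/ are both bilabial), so this form is consistent with the same rule.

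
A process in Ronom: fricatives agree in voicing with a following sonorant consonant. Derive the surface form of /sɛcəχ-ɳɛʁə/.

/χ/ is a voiceless uvular fricative. The following trigger /ɳ/ is voiced, so /χ/ must become voiced as well.
A voiced uvular fricative is [ʁ], so the surface segment is [ʁ].

[sɛcəʁɳɛʁə]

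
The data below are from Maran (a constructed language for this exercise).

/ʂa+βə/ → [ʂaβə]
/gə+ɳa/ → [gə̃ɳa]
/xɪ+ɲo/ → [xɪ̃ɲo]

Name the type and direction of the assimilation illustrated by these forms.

regressive nasality assimilation (vowel nasalisation)

The vowel /ə/ surfaces as nasalised [ə̃] next to the following nasal /ɳ/ — it has acquired the [+nasal] feature of its neighbour.
Likewise in the remaining data: /ɪ/ → [ɪ̃] before /ɲ/ — each time a vowel is nasalised next to a following nasal.
No change occurs in [ʂaβə] because the vowel at the boundary is adjacent to an oral consonant, not a nasal (/a/ next to /β/).
Because the conditioning nasal is to the right of the vowel that changes, the process is regressive (anticipatory).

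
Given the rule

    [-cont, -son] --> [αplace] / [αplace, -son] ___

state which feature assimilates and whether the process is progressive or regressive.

progressive place assimilation

The shared variable α links the value of the place features (abbreviated [place]) on the target to the same value on the neighbouring segment, so place is the feature that assimilates.
The conditioning segment sits to the left of the focus bar, meaning the trigger precedes the segment that changes — progressive assimilation.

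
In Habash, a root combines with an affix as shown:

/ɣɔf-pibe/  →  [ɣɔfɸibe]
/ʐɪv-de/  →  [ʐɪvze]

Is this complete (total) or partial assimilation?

partial assimilation

Comparing underlying and surface forms, /p/ → [ɸ] is the alternation; the neighbouring /f/ is constant.
/p/ is a stop while /f/ is a fricative; the output [ɸ] is a fricative, matching the trigger — so the feature that spreads is manner.
Place and voice are unchanged, so the assimilation is partial, not total.
The other alternating form patterns the same way: /d/ → [z] after /v/ (stop → fricative, matching a fricative) — only manner changes, and always toward the preceding segment.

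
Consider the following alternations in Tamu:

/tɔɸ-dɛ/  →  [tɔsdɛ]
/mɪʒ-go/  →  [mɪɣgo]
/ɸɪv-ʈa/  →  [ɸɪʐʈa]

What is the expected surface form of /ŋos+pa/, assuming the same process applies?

The data show regressive place assimilation: /ɸ/ → [s] before /d/; /ʒ/ → [ɣ] before /g/; /v/ → [ʐ] before /ʈ/. In each pair only place changes, matching the following consonant, while manner and voice stay constant.
The rule targets /s/ (voiceless alveolar fricative), which sits before the trigger /p/ (bilabial).
A voiceless bilabial fricative is [ɸ], so the surface segment is [ɸ].

[ŋoɸpa]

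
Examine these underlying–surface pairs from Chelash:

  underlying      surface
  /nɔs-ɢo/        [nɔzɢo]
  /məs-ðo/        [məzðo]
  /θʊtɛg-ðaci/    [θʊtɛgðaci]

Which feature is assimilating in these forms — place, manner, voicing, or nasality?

voicing

Comparing underlying and surface forms, /s/ → [z] is the alternation; the neighbouring /ɢ/ is constant.
/s/ is voiceless while /ɢ/ is voiced; the output [z] is voiced, matching the trigger — so the feature that spreads is voicing.
The other alternating form patterns the same way: /s/ → [z] before /ð/ (voiceless → voiced, matching voiced) — only voicing changes, and always toward the following segment.
Nothing changes in [θʊtɛgðaci]: there the adjacent consonants already agree in voicing (/g/ and /ð/ are both voiced), so this form is consistent with the same rule.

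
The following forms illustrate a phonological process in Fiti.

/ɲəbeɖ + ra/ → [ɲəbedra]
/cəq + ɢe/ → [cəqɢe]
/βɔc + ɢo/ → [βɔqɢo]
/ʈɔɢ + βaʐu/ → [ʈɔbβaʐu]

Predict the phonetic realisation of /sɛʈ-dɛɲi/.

[sɛtdɛɲi]

The data show regressive place assimilation: /ɖ/ → [d] before /r/; /c/ → [q] before /ɢ/; /ɢ/ → [b] before /β/. In each pair only place changes, matching the following consonant, while manner and voice stay constant.
No alternation appears in [cəqɢe]: there the adjacent consonants already agree in place (/q/ and /ɢ/ are both uvular), so this form is consistent with the same rule.
/ʈ/ is a voiceless retroflex stop. The following trigger /d/ is alveolar, so /ʈ/ must become alveolar as well.
The voiceless alveolar stop is [t], so /ʈ/ → [t].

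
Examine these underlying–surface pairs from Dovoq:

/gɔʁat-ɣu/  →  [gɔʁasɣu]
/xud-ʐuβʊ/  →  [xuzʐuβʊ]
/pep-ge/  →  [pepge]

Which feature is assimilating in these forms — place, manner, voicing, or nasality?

The segment that alternates is /t/, which surfaces as [s] when adjacent to /ɣ/.
/t/ is a stop while /ɣ/ is a fricative; the output [s] is a fricative, matching the trigger — so the feature that spreads is manner.
The same holds elsewhere in the data: /d/ → [z] before /ʐ/ (stop → fricative, matching a fricative) — only manner changes, and always toward the following segment.
No alternation appears in [pepge]: there the adjacent consonants already agree in manner (/p/ and /g/ are both stops), so this form is consistent with the same rule.

manner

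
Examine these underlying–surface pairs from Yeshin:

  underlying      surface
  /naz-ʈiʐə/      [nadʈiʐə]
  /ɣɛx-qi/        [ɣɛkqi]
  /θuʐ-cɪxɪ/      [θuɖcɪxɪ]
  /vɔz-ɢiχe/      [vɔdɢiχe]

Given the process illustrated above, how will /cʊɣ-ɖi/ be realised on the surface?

[cʊgɖi]

The data show regressive manner assimilation: /z/ → [d] before /ʈ/; /x/ → [k] before /q/; /ʐ/ → [ɖ] before /c/; /z/ → [d] before /ɢ/. In each pair only manner changes, matching the following consonant, while place and voice stay constant.
The rule targets /ɣ/ (voiced velar fricative), which sits before the trigger /ɖ/ (stop).
Changing only its manner to stop gives [g] — the voiced velar stop.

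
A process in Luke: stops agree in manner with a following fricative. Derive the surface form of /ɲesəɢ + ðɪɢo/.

/ɢ/ is a voiced uvular stop. The following trigger /ð/ is a fricative, so /ɢ/ must become a fricative as well.
The voiced uvular fricative is [ʁ], so /ɢ/ → [ʁ].

[ɲesəʁðɪɢo]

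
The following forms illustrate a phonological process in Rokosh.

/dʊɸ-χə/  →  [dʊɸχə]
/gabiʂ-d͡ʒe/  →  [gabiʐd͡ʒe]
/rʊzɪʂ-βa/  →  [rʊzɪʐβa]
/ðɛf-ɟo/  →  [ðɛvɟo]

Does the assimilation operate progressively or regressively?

regressive

Underlying /ʂ/ is realised as [ʐ] next to /d͡ʒ/; /d͡ʒ/ itself does not change.
The change voiceless → voiced matches the voicing of the following /d͡ʒ/, identifying this as voicing assimilation.
The other alternating forms pattern the same way: /ʂ/ → [ʐ] before /β/ (voiceless → voiced, matching voiced); /f/ → [v] before /ɟ/ (voiceless → voiced, matching voiced) — only voicing changes, and always toward the following segment.
No alternation appears in [dʊɸχə]: there the adjacent consonants already agree in voicing (/ɸ/ and /χ/ are both voiceless), so this form is consistent with the same rule.
Since the segment that changes precedes the conditioning segment, the assimilation is regressive.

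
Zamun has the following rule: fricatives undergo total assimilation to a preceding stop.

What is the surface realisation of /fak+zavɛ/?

/z/ is the segment targeted by the rule; it sits immediately after /k/, so it assimilates completely and surfaces as [k].

[fakkavɛ]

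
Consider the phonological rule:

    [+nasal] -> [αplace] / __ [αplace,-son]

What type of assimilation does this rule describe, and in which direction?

regressive place assimilation

The shared variable α links the value of the place features (abbreviated [place]) on the target to the same value on the neighbouring segment, so place is the feature that assimilates.
The conditioning segment sits to the right of the focus bar, meaning the trigger follows the segment that changes — regressive assimilation.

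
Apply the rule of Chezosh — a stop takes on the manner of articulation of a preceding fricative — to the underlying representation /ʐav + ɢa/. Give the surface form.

[ʐavʁa]

/ɢ/ is a voiced uvular stop. The preceding trigger /v/ is a fricative, so /ɢ/ must become a fricative as well.
Changing only its manner to fricative gives [ʁ] — the voiced uvular fricative.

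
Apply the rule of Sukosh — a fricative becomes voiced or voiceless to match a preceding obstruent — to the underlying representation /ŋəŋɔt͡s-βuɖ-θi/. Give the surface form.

/β/ is a voiced bilabial fricative. The preceding trigger /t͡s/ is voiceless, so /β/ must become voiceless as well.
The voiceless bilabial fricative is [ɸ], so /β/ → [ɸ].
The same rule applies at the second boundary: /θ/ → [ð] next to /ɖ/.

[ŋəŋɔt͡sɸuɖði]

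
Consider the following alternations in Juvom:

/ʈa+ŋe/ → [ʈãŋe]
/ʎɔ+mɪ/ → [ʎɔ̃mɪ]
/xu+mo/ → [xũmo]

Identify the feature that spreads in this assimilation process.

The vowel /a/ surfaces as nasalised [ã] next to the following nasal /ŋ/ — it has acquired the [+nasal] feature of its neighbour.
Likewise in the remaining data: /ɔ/ → [ɔ̃] before /m/; /u/ → [ũ] before /m/ — each time a vowel is nasalised next to a following nasal.

nasality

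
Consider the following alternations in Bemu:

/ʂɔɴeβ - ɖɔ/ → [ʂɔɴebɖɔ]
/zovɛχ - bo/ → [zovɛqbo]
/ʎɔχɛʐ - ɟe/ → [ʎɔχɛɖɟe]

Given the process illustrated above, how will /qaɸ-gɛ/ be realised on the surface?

The data show regressive manner assimilation: /β/ → [b] before /ɖ/; /χ/ → [q] before /b/; /ʐ/ → [ɖ] before /ɟ/. In each pair only manner changes, matching the following consonant, while place and voice stay constant.
/ɸ/ is a voiceless bilabial fricative. The following trigger /g/ is a stop, so /ɸ/ must become a stop as well.
The voiceless bilabial stop is [p], so /ɸ/ → [p].

[qapgɛ]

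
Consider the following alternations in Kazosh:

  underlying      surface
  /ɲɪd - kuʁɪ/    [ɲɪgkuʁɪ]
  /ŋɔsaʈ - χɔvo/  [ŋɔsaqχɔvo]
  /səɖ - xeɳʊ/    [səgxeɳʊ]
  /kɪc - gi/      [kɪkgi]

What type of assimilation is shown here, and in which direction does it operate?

The segment that alternates is /d/, which surfaces as [g] when adjacent to /k/.
/d/ is alveolar while /k/ is velar; the output [g] is velar, matching the trigger — so the feature that spreads is place.
Manner and voice are unchanged, so the assimilation is partial, not total.
Checking the remaining alternations: /ʈ/ → [q] before /χ/ (retroflex → uvular, matching uvular); /ɖ/ → [g] before /x/ (retroflex → velar, matching velar); /c/ → [k] before /g/ (palatal → velar, matching velar) — only place changes, and always toward the following segment.
Since the segment that changes precedes the conditioning segment, the assimilation is regressive.

regressive place assimilation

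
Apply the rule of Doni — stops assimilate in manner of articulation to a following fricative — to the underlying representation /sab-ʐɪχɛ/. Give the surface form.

[saβʐɪχɛ]

/b/ is a voiced bilabial stop. The following trigger /ʐ/ is a fricative, so /b/ must become a fricative as well.
A voiced bilabial fricative is [β], so the surface segment is [β].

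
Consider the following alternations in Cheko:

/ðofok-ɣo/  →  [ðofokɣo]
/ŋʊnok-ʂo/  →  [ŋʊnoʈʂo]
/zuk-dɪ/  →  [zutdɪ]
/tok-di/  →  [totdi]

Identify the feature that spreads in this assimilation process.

place

Underlying /k/ is realised as [ʈ] next to /ʂ/; /ʂ/ itself does not change.
/k/ is velar while /ʂ/ is retroflex; the output [ʈ] is retroflex, matching the trigger — so the feature that spreads is place.
Checking the remaining alternation: /k/ → [t] before /d/ (velar → alveolar, matching alveolar) — only place changes, and always toward the following segment.
Nothing changes in [ðofokɣo]: there the adjacent consonants already agree in place (/k/ and /ɣ/ are both velar), so this form is consistent with the same rule.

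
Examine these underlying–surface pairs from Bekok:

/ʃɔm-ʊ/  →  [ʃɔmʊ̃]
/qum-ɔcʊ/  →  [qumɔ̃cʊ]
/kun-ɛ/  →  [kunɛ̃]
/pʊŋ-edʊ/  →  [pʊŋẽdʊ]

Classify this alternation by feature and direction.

The vowel /ʊ/ surfaces as nasalised [ʊ̃] next to the preceding nasal /m/ — it has acquired the [+nasal] feature of its neighbour.
Likewise in the remaining data: /ɔ/ → [ɔ̃] after /m/; /ɛ/ → [ɛ̃] after /n/; /e/ → [ẽ] after /ŋ/ — each time a vowel is nasalised next to a preceding nasal.
Because the conditioning nasal is to the left of the vowel that changes, the process is progressive (perseverative).

progressive nasality assimilation (vowel nasalisation)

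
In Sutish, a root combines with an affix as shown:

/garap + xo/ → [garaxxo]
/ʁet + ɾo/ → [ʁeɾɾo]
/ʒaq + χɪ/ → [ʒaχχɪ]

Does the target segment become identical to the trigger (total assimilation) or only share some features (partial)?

Underlying /p/ is realised as [x] next to /x/; /x/ itself does not change.
The output [x] is identical to the trigger /x/ — every feature (place, manner, voicing) has been copied — so this is total assimilation.
The remaining alternations confirm this: /t/ → [ɾ] before /ɾ/; /q/ → [χ] before /χ/ — in each case the output is a copy of the following consonant.

total assimilation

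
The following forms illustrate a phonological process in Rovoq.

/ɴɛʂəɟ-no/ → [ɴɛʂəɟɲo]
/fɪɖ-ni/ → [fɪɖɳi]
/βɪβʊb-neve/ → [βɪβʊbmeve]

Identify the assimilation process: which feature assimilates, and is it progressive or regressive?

progressive place assimilation

Comparing underlying and surface forms, /n/ → [ɲ] is the alternation; the neighbouring /ɟ/ is constant.
The change alveolar → palatal matches the place of the preceding /ɟ/, identifying this as place assimilation.
Manner and voice are unchanged, so the assimilation is partial, not total.
Checking the remaining alternations: /n/ → [ɳ] after /ɖ/ (alveolar → retroflex, matching retroflex); /n/ → [m] after /b/ (alveolar → bilabial, matching bilabial) — only place changes, and always toward the preceding segment.
Since the segment that changes follows the conditioning segment, the assimilation is progressive.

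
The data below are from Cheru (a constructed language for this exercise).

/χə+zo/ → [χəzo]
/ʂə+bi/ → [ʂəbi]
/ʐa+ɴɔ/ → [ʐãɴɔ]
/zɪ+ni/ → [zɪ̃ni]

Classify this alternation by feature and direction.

The vowel /a/ surfaces as nasalised [ã] next to the following nasal /ɴ/ — it has acquired the [+nasal] feature of its neighbour.
The other form shows the same pattern: /ɪ/ → [ɪ̃] before /n/ — each time a vowel is nasalised next to a following nasal.
No change occurs in [χəzo], [ʂəbi] because the vowel at the boundary is adjacent to an oral consonant, not a nasal (/ə/ next to /z/; /ə/ next to /b/).
Because the conditioning nasal is to the right of the vowel that changes, the process is regressive (anticipatory).

regressive nasality assimilation (vowel nasalisation)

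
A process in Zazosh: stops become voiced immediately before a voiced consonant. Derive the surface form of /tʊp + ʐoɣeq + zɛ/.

/p/ is a voiceless bilabial stop. The following trigger /ʐ/ is voiced, so /p/ must become voiced as well.
The voiced bilabial stop is [b], so /p/ → [b].
The same rule applies at the second boundary: /q/ → [ɢ] next to /z/.

[tʊbʐoɣeɢzɛ]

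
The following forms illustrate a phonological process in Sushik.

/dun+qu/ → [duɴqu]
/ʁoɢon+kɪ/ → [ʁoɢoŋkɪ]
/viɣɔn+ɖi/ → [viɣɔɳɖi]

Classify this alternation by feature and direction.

regressive place assimilation

Comparing underlying and surface forms, /n/ → [ɴ] is the alternation; the neighbouring /q/ is constant.
The change alveolar → uvular matches the place of the following /q/, identifying this as place assimilation.
Manner and voice are unchanged, so the assimilation is partial, not total.
The same holds elsewhere in the data: /n/ → [ŋ] before /k/ (alveolar → velar, matching velar); /n/ → [ɳ] before /ɖ/ (alveolar → retroflex, matching retroflex) — only place changes, and always toward the following segment.
The trigger is the following segment, so the direction is regressive (anticipatory).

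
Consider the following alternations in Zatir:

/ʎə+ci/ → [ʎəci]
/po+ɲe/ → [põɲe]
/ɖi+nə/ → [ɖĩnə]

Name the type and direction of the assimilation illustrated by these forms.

regressive nasality assimilation (vowel nasalisation)

The vowel /o/ surfaces as nasalised [õ] next to the following nasal /ɲ/ — it has acquired the [+nasal] feature of its neighbour.
Likewise in the remaining data: /i/ → [ĩ] before /n/ — each time a vowel is nasalised next to a following nasal.
No change occurs in [ʎəci] because the vowel at the boundary is adjacent to an oral consonant, not a nasal (/ə/ next to /c/).
Because the conditioning nasal is to the right of the vowel that changes, the process is regressive (anticipatory).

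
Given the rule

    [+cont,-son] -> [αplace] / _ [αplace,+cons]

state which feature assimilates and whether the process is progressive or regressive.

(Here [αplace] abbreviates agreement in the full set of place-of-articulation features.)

regressive place assimilation

The rule copies the place features (abbreviated [place]) from the environment onto the target, so the assimilating feature is place.
Since the environment is written after the underscore, the trigger follows the target; the direction is regressive.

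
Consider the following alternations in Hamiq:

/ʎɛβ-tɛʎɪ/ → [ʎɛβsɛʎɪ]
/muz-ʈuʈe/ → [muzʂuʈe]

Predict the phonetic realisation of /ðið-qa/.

[ðiðχa]

The data show progressive manner assimilation: /t/ → [s] after /β/; /ʈ/ → [ʂ] after /z/. In each pair only manner changes, matching the preceding consonant, while place and voice stay constant.
The rule targets /q/ (voiceless uvular stop), which sits after the trigger /ð/ (fricative).
Changing only its manner to fricative gives [χ] — the voiceless uvular fricative.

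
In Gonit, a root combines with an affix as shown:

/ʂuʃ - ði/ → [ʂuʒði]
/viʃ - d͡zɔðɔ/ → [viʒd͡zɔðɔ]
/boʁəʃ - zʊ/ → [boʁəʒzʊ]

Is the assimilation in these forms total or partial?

The segment that alternates is /ʃ/, which surfaces as [ʒ] when adjacent to /ð/.
/ʃ/ is voiceless while /ð/ is voiced; the output [ʒ] is voiced, matching the trigger — so the feature that spreads is voicing.
Place and manner are unchanged, so the assimilation is partial, not total.
The other alternating forms pattern the same way: /ʃ/ → [ʒ] before /d͡z/ (voiceless → voiced, matching voiced); /ʃ/ → [ʒ] before /z/ (voiceless → voiced, matching voiced) — only voicing changes, and always toward the following segment.

partial assimilation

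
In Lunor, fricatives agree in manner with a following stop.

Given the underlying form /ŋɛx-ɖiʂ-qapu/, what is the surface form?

The rule targets /x/ (voiceless velar fricative), which sits before the trigger /ɖ/ (stop).
Changing only its manner to stop gives [k] — the voiceless velar stop.
The same rule applies at the second boundary: /ʂ/ → [ʈ] next to /q/.

[ŋɛkɖiʈqapu]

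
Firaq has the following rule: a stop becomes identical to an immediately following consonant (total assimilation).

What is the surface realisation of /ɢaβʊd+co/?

/d/ is the segment targeted by the rule; it sits immediately before /c/, so it assimilates completely and surfaces as [c].

[ɢaβʊcco]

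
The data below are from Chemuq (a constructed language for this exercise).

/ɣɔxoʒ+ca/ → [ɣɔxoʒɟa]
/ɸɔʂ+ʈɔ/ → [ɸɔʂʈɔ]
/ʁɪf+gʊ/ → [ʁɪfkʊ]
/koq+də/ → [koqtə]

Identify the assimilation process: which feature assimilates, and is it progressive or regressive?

progressive voicing assimilation

The segment that alternates is /c/, which surfaces as [ɟ] when adjacent to /ʒ/.
/c/ is voiceless while /ʒ/ is voiced; the output [ɟ] is voiced, matching the trigger — so the feature that spreads is voicing.
Place and manner are unchanged, so the assimilation is partial, not total.
The other alternating forms pattern the same way: /g/ → [k] after /f/ (voiced → voiceless, matching voiceless); /d/ → [t] after /q/ (voiced → voiceless, matching voiceless) — only voicing changes, and always toward the preceding segment.
Nothing changes in [ɸɔʂʈɔ]: there the adjacent consonants already agree in voicing (/ʈ/ and /ʂ/ are both voiceless), so this form is consistent with the same rule.
Since the segment that changes follows the conditioning segment, the assimilation is progressive.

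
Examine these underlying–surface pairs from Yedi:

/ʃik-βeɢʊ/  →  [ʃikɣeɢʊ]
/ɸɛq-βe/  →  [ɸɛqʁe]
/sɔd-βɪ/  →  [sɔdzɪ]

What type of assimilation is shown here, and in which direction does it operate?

The segment that alternates is /β/, which surfaces as [ɣ] when adjacent to /k/.
The change bilabial → velar matches the place of the preceding /k/, identifying this as place assimilation.
Manner and voice are unchanged, so the assimilation is partial, not total.
The other alternating forms pattern the same way: /β/ → [ʁ] after /q/ (bilabial → uvular, matching uvular); /β/ → [z] after /d/ (bilabial → alveolar, matching alveolar) — only place changes, and always toward the preceding segment.
Since the segment that changes follows the conditioning segment, the assimilation is progressive.

progressive place assimilation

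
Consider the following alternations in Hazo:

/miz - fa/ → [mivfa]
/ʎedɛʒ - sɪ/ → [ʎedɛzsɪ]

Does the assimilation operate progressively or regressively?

regressive

Comparing underlying and surface forms, /z/ → [v] is the alternation; the neighbouring /f/ is constant.
The change alveolar → labiodental matches the place of the following /f/, identifying this as place assimilation.
Checking the remaining alternation: /ʒ/ → [z] before /s/ (postalveolar → alveolar, matching alveolar) — only place changes, and always toward the following segment.
Since the segment that changes precedes the conditioning segment, the assimilation is regressive.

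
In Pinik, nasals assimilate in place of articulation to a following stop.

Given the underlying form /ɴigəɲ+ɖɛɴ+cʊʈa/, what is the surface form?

[ɴigəɳɖɛɲcʊʈa]

/ɲ/ is a voiced palatal nasal. The following trigger /ɖ/ is retroflex, so /ɲ/ must become retroflex as well.
The voiced retroflex nasal is [ɳ], so /ɲ/ → [ɳ].
The same rule applies at the second boundary: /ɴ/ → [ɲ] next to /c/.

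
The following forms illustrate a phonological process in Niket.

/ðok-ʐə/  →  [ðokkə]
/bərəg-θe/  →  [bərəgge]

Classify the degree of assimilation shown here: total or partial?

total assimilation

Comparing underlying and surface forms, /ʐ/ → [k] is the alternation; the neighbouring /k/ is constant.
The output [k] is identical to the trigger /k/ — every feature (place, manner, voicing) has been copied — so this is total assimilation.
The other form behaves the same way: /θ/ → [g] after /g/ — in each case the output is a copy of the preceding consonant.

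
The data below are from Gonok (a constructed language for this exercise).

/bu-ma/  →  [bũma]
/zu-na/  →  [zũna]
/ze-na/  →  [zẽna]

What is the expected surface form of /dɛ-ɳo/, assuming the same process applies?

[dɛ̃ɳo]

The data show regressive nasality assimilation (vowel nasalisation): /u/ → [ũ] before /m/; /u/ → [ũ] before /n/; /e/ → [ẽ] before /n/ — a vowel is nasalised by an immediately following nasal consonant.
The vowel /ɛ/ is adjacent to the following nasal /ɳ/, so it acquires [+nasal] and surfaces as [ɛ̃].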